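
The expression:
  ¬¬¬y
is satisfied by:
  {y: False}


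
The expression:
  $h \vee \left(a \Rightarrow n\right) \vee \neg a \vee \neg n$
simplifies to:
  $\text{True}$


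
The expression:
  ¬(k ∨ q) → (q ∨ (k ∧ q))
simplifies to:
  k ∨ q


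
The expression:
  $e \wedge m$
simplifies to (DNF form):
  $e \wedge m$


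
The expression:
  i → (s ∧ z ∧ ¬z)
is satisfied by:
  {i: False}


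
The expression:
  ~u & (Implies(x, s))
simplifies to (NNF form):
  ~u & (s | ~x)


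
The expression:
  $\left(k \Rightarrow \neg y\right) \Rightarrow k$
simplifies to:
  $k$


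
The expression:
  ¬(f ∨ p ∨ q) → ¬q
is always true.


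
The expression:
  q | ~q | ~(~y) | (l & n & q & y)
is always true.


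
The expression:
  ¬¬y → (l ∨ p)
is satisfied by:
  {l: True, p: True, y: False}
  {l: True, p: False, y: False}
  {p: True, l: False, y: False}
  {l: False, p: False, y: False}
  {y: True, l: True, p: True}
  {y: True, l: True, p: False}
  {y: True, p: True, l: False}


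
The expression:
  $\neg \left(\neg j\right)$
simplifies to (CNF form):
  $j$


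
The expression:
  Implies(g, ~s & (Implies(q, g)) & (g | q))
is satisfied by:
  {s: False, g: False}
  {g: True, s: False}
  {s: True, g: False}


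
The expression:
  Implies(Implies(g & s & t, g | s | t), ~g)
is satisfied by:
  {g: False}


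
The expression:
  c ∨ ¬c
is always true.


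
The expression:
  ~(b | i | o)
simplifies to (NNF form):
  ~b & ~i & ~o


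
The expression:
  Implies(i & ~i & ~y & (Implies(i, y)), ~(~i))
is always true.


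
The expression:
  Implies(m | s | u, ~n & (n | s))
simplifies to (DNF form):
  (s & ~n) | (s & ~s) | (s & ~m & ~n) | (s & ~m & ~s) | (s & ~n & ~u) | (s & ~s & ~u) | (~m & ~n & ~u) | (~m & ~s & ~u)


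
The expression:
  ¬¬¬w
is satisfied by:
  {w: False}


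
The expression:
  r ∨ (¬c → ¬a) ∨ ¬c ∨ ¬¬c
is always true.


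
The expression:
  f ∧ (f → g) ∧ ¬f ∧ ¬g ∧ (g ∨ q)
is never true.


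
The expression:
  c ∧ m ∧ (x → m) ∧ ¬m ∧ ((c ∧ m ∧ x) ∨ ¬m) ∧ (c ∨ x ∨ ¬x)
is never true.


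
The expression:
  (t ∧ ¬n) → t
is always true.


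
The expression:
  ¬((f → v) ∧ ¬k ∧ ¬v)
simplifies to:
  f ∨ k ∨ v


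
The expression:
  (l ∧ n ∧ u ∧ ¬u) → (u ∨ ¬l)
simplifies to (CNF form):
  True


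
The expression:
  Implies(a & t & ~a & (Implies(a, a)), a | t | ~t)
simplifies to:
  True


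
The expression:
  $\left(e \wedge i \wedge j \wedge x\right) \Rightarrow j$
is always true.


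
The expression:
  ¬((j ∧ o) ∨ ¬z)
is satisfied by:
  {z: True, o: False, j: False}
  {z: True, j: True, o: False}
  {z: True, o: True, j: False}


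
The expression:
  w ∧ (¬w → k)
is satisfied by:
  {w: True}


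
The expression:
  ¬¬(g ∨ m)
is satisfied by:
  {m: True, g: True}
  {m: True, g: False}
  {g: True, m: False}


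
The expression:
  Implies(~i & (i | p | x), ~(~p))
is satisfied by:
  {i: True, p: True, x: False}
  {i: True, p: False, x: False}
  {p: True, i: False, x: False}
  {i: False, p: False, x: False}
  {i: True, x: True, p: True}
  {i: True, x: True, p: False}
  {x: True, p: True, i: False}


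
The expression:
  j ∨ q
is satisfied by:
  {q: True, j: True}
  {q: True, j: False}
  {j: True, q: False}


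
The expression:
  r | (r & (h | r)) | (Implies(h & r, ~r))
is always true.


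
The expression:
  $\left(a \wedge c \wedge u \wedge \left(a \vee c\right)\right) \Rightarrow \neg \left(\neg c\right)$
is always true.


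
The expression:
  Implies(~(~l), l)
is always true.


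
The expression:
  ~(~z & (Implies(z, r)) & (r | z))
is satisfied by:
  {z: True, r: False}
  {r: False, z: False}
  {r: True, z: True}


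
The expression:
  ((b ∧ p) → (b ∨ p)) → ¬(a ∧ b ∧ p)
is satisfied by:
  {p: False, a: False, b: False}
  {b: True, p: False, a: False}
  {a: True, p: False, b: False}
  {b: True, a: True, p: False}
  {p: True, b: False, a: False}
  {b: True, p: True, a: False}
  {a: True, p: True, b: False}


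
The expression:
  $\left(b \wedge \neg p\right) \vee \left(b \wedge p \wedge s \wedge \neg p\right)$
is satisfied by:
  {b: True, p: False}


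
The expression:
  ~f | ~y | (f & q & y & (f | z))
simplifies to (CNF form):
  q | ~f | ~y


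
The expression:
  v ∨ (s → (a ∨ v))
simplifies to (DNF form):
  a ∨ v ∨ ¬s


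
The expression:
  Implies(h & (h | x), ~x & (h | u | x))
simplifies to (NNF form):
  ~h | ~x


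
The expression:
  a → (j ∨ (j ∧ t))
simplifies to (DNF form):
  j ∨ ¬a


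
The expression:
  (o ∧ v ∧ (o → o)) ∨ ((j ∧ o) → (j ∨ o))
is always true.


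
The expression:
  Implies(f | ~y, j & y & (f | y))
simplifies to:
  y & (j | ~f)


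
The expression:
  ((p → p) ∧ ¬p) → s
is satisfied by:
  {p: True, s: True}
  {p: True, s: False}
  {s: True, p: False}


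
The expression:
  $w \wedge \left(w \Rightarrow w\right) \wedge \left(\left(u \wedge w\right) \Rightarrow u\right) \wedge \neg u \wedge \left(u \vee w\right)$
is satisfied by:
  {w: True, u: False}


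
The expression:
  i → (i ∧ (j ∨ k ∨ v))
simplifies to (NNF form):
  j ∨ k ∨ v ∨ ¬i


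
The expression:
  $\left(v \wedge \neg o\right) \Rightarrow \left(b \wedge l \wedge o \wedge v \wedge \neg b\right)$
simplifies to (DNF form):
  $o \vee \neg v$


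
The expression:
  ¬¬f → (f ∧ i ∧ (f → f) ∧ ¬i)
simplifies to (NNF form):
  ¬f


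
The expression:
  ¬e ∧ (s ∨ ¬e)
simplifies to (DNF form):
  ¬e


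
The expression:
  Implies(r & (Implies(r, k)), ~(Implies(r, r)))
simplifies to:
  ~k | ~r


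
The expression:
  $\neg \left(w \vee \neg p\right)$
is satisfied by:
  {p: True, w: False}


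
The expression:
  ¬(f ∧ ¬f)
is always true.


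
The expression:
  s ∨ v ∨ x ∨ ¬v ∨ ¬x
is always true.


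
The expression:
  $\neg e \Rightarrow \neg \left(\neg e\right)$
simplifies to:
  $e$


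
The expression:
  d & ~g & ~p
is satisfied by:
  {d: True, g: False, p: False}


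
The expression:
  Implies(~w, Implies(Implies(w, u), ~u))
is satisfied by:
  {w: True, u: False}
  {u: False, w: False}
  {u: True, w: True}


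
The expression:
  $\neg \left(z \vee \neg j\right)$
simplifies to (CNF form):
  $j \wedge \neg z$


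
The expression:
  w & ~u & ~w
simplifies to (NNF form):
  False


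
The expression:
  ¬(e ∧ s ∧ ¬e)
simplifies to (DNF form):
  True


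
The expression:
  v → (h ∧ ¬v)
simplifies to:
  ¬v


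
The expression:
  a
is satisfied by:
  {a: True}


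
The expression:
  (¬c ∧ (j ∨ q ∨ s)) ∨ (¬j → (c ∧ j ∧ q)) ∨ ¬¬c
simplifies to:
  c ∨ j ∨ q ∨ s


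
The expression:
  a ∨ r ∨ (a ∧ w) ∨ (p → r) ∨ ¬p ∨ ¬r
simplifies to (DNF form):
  True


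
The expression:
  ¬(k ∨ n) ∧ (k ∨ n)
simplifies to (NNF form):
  False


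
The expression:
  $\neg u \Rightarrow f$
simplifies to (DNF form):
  $f \vee u$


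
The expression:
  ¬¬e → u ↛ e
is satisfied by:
  {e: False}


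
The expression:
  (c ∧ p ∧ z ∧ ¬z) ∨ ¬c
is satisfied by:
  {c: False}


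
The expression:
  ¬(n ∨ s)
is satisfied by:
  {n: False, s: False}


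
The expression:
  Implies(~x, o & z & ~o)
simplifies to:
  x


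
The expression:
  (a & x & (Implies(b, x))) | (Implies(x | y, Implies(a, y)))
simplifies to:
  True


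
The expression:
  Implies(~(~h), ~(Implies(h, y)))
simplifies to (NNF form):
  ~h | ~y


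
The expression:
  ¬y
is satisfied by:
  {y: False}


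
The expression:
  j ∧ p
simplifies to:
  j ∧ p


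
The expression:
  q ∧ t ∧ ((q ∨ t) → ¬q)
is never true.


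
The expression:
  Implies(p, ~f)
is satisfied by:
  {p: False, f: False}
  {f: True, p: False}
  {p: True, f: False}


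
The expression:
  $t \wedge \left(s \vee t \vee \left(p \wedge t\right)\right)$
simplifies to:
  $t$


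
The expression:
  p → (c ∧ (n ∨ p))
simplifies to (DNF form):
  c ∨ ¬p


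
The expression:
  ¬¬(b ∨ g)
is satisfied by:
  {b: True, g: True}
  {b: True, g: False}
  {g: True, b: False}


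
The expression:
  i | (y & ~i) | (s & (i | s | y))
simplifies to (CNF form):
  i | s | y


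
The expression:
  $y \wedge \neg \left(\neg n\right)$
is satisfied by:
  {y: True, n: True}


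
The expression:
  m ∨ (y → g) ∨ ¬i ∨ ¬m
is always true.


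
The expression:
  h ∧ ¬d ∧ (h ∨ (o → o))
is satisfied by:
  {h: True, d: False}


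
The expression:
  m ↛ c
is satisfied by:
  {m: True, c: False}


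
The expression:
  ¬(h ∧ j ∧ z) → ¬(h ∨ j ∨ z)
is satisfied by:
  {z: False, j: False, h: False}
  {h: True, j: True, z: True}


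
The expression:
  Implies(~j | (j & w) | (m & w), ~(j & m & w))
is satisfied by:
  {w: False, m: False, j: False}
  {j: True, w: False, m: False}
  {m: True, w: False, j: False}
  {j: True, m: True, w: False}
  {w: True, j: False, m: False}
  {j: True, w: True, m: False}
  {m: True, w: True, j: False}


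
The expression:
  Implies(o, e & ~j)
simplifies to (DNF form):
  ~o | (e & ~j)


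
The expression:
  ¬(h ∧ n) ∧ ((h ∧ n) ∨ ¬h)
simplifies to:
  ¬h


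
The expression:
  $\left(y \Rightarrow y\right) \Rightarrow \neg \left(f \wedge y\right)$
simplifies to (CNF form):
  $\neg f \vee \neg y$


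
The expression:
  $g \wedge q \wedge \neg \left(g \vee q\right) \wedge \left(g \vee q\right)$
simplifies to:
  $\text{False}$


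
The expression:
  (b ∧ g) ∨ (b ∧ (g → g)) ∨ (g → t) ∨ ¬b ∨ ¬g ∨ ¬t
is always true.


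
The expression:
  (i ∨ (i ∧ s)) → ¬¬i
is always true.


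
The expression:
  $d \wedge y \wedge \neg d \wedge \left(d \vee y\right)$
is never true.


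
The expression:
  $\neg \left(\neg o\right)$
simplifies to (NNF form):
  $o$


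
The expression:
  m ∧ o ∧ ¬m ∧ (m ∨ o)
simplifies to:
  False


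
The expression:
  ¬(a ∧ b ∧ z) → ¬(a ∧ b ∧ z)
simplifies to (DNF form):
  True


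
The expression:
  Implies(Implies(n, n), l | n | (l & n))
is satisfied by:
  {n: True, l: True}
  {n: True, l: False}
  {l: True, n: False}


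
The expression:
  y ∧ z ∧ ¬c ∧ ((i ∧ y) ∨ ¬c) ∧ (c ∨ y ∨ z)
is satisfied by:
  {z: True, y: True, c: False}


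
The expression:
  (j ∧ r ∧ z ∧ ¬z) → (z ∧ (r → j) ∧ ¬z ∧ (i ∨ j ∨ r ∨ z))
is always true.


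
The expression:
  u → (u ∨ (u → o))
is always true.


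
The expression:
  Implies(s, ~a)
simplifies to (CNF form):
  ~a | ~s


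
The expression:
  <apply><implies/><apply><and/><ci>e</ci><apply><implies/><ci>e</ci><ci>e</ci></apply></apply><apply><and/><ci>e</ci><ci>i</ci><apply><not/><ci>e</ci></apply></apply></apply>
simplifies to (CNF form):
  <apply><not/><ci>e</ci></apply>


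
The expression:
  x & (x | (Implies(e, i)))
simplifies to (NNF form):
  x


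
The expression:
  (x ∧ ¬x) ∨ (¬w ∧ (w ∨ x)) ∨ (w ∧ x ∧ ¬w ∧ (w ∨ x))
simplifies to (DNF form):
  x ∧ ¬w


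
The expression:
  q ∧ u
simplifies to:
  q ∧ u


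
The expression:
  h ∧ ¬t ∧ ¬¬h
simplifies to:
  h ∧ ¬t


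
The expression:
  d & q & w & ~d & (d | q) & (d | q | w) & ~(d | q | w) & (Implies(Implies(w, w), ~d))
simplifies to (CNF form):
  False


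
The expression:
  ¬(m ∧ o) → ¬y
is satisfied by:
  {m: True, o: True, y: False}
  {m: True, o: False, y: False}
  {o: True, m: False, y: False}
  {m: False, o: False, y: False}
  {y: True, m: True, o: True}


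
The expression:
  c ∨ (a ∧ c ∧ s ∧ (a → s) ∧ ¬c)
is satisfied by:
  {c: True}


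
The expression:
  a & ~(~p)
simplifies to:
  a & p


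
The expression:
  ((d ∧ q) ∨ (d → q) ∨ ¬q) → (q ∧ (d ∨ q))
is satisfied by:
  {q: True}


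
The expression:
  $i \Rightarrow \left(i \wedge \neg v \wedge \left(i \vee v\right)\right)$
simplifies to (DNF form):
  $\neg i \vee \neg v$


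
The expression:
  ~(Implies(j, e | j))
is never true.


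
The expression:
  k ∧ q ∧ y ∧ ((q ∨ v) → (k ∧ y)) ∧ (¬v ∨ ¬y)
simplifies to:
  k ∧ q ∧ y ∧ ¬v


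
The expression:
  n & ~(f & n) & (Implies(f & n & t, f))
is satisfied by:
  {n: True, f: False}


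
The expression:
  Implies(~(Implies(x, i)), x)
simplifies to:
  True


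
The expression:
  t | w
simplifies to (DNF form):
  t | w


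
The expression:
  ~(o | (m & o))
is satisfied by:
  {o: False}


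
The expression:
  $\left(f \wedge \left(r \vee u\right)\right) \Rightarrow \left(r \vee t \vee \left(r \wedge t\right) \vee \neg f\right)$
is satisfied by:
  {r: True, t: True, u: False, f: False}
  {r: True, u: False, t: False, f: False}
  {t: True, r: False, u: False, f: False}
  {r: False, u: False, t: False, f: False}
  {f: True, r: True, t: True, u: False}
  {f: True, r: True, u: False, t: False}
  {f: True, t: True, r: False, u: False}
  {f: True, r: False, u: False, t: False}
  {r: True, u: True, t: True, f: False}
  {r: True, u: True, f: False, t: False}
  {u: True, t: True, f: False, r: False}
  {u: True, f: False, t: False, r: False}
  {r: True, u: True, f: True, t: True}
  {r: True, u: True, f: True, t: False}
  {u: True, f: True, t: True, r: False}


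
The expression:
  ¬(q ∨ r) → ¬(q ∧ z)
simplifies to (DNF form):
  True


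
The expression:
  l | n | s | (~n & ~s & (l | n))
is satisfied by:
  {n: True, l: True, s: True}
  {n: True, l: True, s: False}
  {n: True, s: True, l: False}
  {n: True, s: False, l: False}
  {l: True, s: True, n: False}
  {l: True, s: False, n: False}
  {s: True, l: False, n: False}


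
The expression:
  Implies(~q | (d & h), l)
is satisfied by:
  {q: True, l: True, d: False, h: False}
  {q: True, l: True, h: True, d: False}
  {q: True, l: True, d: True, h: False}
  {q: True, l: True, h: True, d: True}
  {l: True, d: False, h: False, q: False}
  {l: True, h: True, d: False, q: False}
  {l: True, d: True, h: False, q: False}
  {l: True, h: True, d: True, q: False}
  {q: True, d: False, h: False, l: False}
  {h: True, q: True, d: False, l: False}
  {q: True, d: True, h: False, l: False}


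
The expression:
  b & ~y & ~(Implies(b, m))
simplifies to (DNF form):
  b & ~m & ~y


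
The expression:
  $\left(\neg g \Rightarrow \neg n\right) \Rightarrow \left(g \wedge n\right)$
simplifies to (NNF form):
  $n$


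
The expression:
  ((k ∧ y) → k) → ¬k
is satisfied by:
  {k: False}


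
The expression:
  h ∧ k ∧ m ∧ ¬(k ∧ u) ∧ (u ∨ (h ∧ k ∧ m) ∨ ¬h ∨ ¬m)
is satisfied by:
  {h: True, m: True, k: True, u: False}


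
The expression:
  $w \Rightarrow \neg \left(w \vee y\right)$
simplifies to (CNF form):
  $\neg w$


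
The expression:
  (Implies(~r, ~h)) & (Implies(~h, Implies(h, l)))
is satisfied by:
  {r: True, h: False}
  {h: False, r: False}
  {h: True, r: True}


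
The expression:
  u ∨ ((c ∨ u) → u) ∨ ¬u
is always true.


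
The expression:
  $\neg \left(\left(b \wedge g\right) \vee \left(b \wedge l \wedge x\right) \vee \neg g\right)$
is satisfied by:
  {g: True, b: False}


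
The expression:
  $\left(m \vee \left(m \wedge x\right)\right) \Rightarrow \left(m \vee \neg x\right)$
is always true.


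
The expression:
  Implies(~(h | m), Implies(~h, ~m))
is always true.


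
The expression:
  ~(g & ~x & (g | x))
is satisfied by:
  {x: True, g: False}
  {g: False, x: False}
  {g: True, x: True}


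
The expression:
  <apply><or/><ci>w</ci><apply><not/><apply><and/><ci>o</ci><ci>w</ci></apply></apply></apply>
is always true.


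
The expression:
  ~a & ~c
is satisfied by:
  {a: False, c: False}


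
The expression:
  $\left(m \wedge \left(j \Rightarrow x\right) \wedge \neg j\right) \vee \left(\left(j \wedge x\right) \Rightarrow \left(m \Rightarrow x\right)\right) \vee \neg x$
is always true.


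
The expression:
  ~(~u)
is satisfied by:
  {u: True}


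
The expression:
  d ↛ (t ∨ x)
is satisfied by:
  {d: True, x: False, t: False}


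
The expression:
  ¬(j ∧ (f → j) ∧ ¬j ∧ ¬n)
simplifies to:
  True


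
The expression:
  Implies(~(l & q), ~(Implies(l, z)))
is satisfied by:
  {q: True, l: True, z: False}
  {l: True, z: False, q: False}
  {q: True, z: True, l: True}


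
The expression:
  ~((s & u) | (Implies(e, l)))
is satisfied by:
  {e: True, s: False, u: False, l: False}
  {e: True, u: True, s: False, l: False}
  {e: True, s: True, u: False, l: False}


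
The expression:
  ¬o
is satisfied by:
  {o: False}


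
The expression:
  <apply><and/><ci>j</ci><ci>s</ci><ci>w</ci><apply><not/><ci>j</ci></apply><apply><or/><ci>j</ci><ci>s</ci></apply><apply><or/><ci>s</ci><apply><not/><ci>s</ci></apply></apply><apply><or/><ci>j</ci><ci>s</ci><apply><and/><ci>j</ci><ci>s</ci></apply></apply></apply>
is never true.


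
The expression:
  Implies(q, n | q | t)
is always true.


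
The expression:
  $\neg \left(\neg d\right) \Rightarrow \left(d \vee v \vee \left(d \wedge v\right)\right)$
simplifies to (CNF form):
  $\text{True}$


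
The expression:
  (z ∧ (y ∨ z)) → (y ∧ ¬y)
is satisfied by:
  {z: False}


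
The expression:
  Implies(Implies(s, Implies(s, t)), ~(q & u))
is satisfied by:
  {s: True, t: False, u: False, q: False}
  {s: False, t: False, u: False, q: False}
  {s: True, t: True, u: False, q: False}
  {t: True, s: False, u: False, q: False}
  {q: True, s: True, t: False, u: False}
  {q: True, s: False, t: False, u: False}
  {q: True, s: True, t: True, u: False}
  {q: True, t: True, s: False, u: False}
  {u: True, s: True, q: False, t: False}
  {u: True, q: False, t: False, s: False}
  {s: True, u: True, t: True, q: False}
  {u: True, t: True, q: False, s: False}
  {s: True, u: True, q: True, t: False}


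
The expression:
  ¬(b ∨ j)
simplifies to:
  ¬b ∧ ¬j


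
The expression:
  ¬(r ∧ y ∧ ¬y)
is always true.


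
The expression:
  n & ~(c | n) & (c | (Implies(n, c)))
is never true.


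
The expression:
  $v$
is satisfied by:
  {v: True}


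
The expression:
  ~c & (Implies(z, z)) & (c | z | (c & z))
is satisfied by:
  {z: True, c: False}


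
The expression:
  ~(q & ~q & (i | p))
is always true.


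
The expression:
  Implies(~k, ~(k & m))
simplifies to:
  True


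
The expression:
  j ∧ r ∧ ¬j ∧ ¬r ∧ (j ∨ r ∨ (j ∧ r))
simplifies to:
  False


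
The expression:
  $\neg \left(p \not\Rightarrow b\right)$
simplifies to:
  $b \vee \neg p$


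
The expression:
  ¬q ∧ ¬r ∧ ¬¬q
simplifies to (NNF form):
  False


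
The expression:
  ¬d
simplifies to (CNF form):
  ¬d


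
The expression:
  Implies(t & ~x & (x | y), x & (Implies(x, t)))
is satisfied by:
  {x: True, t: False, y: False}
  {t: False, y: False, x: False}
  {x: True, y: True, t: False}
  {y: True, t: False, x: False}
  {x: True, t: True, y: False}
  {t: True, x: False, y: False}
  {x: True, y: True, t: True}


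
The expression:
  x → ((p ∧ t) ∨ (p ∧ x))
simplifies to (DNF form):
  p ∨ ¬x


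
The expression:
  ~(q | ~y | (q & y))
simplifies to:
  y & ~q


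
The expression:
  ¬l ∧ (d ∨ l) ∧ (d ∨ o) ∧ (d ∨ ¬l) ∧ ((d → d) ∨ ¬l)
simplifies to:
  d ∧ ¬l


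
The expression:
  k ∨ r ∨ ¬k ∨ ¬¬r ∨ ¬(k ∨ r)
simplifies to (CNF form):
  True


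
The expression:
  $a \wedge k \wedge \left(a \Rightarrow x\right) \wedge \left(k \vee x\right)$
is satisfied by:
  {a: True, x: True, k: True}


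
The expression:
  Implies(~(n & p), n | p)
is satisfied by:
  {n: True, p: True}
  {n: True, p: False}
  {p: True, n: False}


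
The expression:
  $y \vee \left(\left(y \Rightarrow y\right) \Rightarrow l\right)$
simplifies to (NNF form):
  $l \vee y$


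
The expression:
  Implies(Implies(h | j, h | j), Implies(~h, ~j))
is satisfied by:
  {h: True, j: False}
  {j: False, h: False}
  {j: True, h: True}


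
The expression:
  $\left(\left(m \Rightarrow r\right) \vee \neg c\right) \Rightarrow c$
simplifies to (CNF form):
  $c$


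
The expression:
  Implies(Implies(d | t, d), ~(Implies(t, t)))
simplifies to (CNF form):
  t & ~d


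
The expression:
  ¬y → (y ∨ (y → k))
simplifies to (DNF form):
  True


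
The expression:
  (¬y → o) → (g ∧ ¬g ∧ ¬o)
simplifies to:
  ¬o ∧ ¬y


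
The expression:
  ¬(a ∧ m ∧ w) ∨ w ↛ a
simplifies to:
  ¬a ∨ ¬m ∨ ¬w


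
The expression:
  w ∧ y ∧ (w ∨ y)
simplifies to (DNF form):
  w ∧ y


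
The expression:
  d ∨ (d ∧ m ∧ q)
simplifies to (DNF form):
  d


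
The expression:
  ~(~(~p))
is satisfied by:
  {p: False}


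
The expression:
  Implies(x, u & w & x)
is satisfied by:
  {u: True, w: True, x: False}
  {u: True, w: False, x: False}
  {w: True, u: False, x: False}
  {u: False, w: False, x: False}
  {x: True, u: True, w: True}


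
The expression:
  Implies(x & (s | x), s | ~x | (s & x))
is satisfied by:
  {s: True, x: False}
  {x: False, s: False}
  {x: True, s: True}


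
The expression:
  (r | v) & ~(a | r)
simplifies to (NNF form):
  v & ~a & ~r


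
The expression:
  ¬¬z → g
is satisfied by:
  {g: True, z: False}
  {z: False, g: False}
  {z: True, g: True}


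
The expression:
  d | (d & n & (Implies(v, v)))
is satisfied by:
  {d: True}


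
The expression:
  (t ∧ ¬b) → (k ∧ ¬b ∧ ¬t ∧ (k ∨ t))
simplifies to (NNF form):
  b ∨ ¬t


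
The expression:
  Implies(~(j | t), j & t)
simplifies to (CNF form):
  j | t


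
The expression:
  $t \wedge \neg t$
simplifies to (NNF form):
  $\text{False}$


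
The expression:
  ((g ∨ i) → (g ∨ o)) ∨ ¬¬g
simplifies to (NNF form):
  g ∨ o ∨ ¬i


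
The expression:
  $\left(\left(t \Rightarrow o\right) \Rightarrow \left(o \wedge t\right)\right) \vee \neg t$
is always true.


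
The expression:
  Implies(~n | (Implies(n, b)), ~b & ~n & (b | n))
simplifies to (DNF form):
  n & ~b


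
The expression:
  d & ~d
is never true.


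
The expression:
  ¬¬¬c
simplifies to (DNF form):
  ¬c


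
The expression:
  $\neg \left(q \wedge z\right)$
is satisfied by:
  {q: False, z: False}
  {z: True, q: False}
  {q: True, z: False}


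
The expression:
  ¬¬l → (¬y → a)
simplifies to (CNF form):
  a ∨ y ∨ ¬l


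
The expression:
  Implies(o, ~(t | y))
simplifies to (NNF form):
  ~o | (~t & ~y)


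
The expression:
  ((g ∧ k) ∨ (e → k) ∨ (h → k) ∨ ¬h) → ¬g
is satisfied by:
  {e: True, h: True, k: False, g: False}
  {e: True, h: False, k: False, g: False}
  {h: True, e: False, k: False, g: False}
  {e: False, h: False, k: False, g: False}
  {e: True, k: True, h: True, g: False}
  {e: True, k: True, h: False, g: False}
  {k: True, h: True, e: False, g: False}
  {k: True, e: False, h: False, g: False}
  {e: True, g: True, k: False, h: True}


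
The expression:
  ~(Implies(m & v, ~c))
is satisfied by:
  {c: True, m: True, v: True}


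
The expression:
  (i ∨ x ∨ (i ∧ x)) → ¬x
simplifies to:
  ¬x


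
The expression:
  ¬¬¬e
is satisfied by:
  {e: False}


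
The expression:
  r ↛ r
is never true.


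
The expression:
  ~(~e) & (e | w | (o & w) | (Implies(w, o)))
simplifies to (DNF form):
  e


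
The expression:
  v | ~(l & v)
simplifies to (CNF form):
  True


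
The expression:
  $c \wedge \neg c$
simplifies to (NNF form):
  $\text{False}$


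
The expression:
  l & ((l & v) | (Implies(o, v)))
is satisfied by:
  {l: True, v: True, o: False}
  {l: True, o: False, v: False}
  {l: True, v: True, o: True}


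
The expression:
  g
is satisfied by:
  {g: True}


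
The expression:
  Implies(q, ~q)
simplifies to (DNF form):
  ~q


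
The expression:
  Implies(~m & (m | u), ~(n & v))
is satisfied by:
  {m: True, u: False, v: False, n: False}
  {m: False, u: False, v: False, n: False}
  {n: True, m: True, u: False, v: False}
  {n: True, m: False, u: False, v: False}
  {m: True, v: True, n: False, u: False}
  {v: True, n: False, u: False, m: False}
  {n: True, v: True, m: True, u: False}
  {n: True, v: True, m: False, u: False}
  {m: True, u: True, n: False, v: False}
  {u: True, n: False, v: False, m: False}
  {m: True, n: True, u: True, v: False}
  {n: True, u: True, m: False, v: False}
  {m: True, v: True, u: True, n: False}
  {v: True, u: True, n: False, m: False}
  {n: True, v: True, u: True, m: True}


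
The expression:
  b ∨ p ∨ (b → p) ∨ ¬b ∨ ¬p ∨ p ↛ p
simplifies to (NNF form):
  True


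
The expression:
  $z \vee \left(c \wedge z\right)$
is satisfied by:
  {z: True}


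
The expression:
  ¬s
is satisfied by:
  {s: False}


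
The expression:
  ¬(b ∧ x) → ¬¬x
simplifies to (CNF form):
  x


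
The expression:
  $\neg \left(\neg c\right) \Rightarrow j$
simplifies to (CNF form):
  $j \vee \neg c$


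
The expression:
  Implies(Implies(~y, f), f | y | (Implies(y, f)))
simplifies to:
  True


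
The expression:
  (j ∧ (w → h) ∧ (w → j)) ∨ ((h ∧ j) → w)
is always true.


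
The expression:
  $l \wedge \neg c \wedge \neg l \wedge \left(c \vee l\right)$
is never true.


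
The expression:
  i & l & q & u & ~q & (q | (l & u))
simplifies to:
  False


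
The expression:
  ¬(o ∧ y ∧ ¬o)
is always true.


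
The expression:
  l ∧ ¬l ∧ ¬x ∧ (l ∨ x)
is never true.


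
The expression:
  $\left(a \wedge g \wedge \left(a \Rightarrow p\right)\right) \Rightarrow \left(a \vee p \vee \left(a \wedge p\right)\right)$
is always true.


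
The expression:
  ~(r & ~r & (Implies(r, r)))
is always true.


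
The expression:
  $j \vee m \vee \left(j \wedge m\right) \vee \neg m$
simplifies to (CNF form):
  $\text{True}$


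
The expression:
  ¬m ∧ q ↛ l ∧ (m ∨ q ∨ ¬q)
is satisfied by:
  {q: True, l: False, m: False}


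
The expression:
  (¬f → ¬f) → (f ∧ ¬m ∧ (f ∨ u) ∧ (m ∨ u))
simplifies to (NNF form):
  f ∧ u ∧ ¬m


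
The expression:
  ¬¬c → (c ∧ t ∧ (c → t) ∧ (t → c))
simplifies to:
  t ∨ ¬c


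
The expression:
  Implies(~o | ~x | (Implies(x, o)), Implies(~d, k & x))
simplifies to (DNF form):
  d | (k & x)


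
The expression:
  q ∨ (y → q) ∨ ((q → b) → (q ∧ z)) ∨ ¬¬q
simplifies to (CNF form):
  q ∨ ¬y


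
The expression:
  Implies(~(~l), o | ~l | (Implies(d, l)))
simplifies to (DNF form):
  True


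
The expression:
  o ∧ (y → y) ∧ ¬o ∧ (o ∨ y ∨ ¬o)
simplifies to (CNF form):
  False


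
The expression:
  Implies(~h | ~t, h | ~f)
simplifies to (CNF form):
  h | ~f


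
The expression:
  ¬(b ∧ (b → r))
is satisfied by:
  {b: False, r: False}
  {r: True, b: False}
  {b: True, r: False}


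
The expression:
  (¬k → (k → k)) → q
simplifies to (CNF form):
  q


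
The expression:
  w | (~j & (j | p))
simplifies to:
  w | (p & ~j)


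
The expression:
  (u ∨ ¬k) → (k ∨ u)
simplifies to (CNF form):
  k ∨ u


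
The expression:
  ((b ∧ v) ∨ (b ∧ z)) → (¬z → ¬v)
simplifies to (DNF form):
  z ∨ ¬b ∨ ¬v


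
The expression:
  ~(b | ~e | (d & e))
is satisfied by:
  {e: True, d: False, b: False}


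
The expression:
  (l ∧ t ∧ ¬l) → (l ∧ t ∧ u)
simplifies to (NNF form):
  True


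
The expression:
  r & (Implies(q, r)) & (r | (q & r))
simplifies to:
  r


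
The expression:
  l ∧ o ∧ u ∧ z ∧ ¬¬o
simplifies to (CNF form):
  l ∧ o ∧ u ∧ z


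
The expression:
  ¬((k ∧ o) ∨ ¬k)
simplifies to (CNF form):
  k ∧ ¬o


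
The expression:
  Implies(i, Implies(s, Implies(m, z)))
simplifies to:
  z | ~i | ~m | ~s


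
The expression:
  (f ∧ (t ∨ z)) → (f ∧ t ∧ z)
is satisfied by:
  {t: False, f: False, z: False}
  {z: True, t: False, f: False}
  {t: True, z: False, f: False}
  {z: True, t: True, f: False}
  {f: True, z: False, t: False}
  {f: True, z: True, t: True}


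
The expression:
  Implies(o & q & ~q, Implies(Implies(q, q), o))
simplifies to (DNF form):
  True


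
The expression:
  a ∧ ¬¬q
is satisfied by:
  {a: True, q: True}


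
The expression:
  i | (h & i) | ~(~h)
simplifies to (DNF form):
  h | i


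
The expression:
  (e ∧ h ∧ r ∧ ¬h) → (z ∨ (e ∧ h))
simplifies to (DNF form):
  True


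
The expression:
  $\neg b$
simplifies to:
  $\neg b$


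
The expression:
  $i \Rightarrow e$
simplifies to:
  $e \vee \neg i$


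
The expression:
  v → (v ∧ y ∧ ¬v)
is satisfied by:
  {v: False}


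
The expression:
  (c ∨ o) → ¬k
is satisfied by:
  {c: False, k: False, o: False}
  {o: True, c: False, k: False}
  {c: True, o: False, k: False}
  {o: True, c: True, k: False}
  {k: True, o: False, c: False}


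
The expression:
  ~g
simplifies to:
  ~g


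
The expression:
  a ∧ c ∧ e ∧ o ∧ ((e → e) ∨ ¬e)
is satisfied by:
  {a: True, c: True, e: True, o: True}


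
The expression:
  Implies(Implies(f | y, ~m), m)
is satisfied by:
  {m: True}


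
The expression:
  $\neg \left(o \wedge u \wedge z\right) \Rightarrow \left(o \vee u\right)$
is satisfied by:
  {o: True, u: True}
  {o: True, u: False}
  {u: True, o: False}


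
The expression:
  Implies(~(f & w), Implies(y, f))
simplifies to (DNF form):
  f | ~y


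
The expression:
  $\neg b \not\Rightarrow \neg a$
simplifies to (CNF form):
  $a \wedge \neg b$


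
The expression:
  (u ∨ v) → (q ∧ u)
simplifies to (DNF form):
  (q ∧ u) ∨ (¬u ∧ ¬v)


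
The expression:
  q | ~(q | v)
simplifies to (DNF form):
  q | ~v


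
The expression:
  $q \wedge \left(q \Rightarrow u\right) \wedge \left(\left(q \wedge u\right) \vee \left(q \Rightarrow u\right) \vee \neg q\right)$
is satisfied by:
  {u: True, q: True}


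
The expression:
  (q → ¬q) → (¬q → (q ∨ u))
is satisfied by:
  {q: True, u: True}
  {q: True, u: False}
  {u: True, q: False}


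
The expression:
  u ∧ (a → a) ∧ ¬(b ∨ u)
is never true.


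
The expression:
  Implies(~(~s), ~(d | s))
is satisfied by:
  {s: False}


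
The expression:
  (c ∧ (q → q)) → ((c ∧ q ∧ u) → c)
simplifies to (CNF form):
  True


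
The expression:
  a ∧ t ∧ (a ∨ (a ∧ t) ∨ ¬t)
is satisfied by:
  {t: True, a: True}


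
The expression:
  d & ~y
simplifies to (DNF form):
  d & ~y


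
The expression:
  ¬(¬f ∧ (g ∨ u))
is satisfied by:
  {f: True, g: False, u: False}
  {u: True, f: True, g: False}
  {f: True, g: True, u: False}
  {u: True, f: True, g: True}
  {u: False, g: False, f: False}


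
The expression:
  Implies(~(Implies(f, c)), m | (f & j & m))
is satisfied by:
  {c: True, m: True, f: False}
  {c: True, m: False, f: False}
  {m: True, c: False, f: False}
  {c: False, m: False, f: False}
  {f: True, c: True, m: True}
  {f: True, c: True, m: False}
  {f: True, m: True, c: False}


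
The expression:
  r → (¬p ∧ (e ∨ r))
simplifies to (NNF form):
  ¬p ∨ ¬r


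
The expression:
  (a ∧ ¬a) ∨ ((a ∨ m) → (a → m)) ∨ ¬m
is always true.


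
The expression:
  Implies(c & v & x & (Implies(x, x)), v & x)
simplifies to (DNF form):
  True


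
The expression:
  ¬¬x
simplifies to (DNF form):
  x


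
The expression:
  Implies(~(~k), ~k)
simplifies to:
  ~k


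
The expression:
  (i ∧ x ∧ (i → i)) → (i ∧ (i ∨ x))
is always true.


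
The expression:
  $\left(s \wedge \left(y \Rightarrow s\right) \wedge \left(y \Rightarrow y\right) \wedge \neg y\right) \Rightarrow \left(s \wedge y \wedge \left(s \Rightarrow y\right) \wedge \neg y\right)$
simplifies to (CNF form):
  $y \vee \neg s$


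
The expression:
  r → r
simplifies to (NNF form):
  True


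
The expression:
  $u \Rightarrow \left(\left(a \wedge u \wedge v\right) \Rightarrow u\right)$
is always true.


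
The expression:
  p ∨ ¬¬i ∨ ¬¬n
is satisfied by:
  {i: True, n: True, p: True}
  {i: True, n: True, p: False}
  {i: True, p: True, n: False}
  {i: True, p: False, n: False}
  {n: True, p: True, i: False}
  {n: True, p: False, i: False}
  {p: True, n: False, i: False}


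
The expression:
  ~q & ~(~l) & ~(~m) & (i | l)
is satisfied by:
  {m: True, l: True, q: False}


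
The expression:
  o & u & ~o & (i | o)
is never true.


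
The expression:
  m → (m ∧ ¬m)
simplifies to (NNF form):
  ¬m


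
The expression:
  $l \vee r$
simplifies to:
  $l \vee r$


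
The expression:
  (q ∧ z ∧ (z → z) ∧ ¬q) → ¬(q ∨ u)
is always true.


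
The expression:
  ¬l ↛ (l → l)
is never true.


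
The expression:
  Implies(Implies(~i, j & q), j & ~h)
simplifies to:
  (j & ~h) | (~i & ~j) | (~i & ~q)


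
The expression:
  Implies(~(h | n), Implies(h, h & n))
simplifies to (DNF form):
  True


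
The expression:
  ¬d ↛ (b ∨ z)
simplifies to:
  ¬b ∧ ¬d ∧ ¬z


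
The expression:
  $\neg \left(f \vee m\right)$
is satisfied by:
  {f: False, m: False}


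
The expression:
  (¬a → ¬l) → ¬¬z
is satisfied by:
  {z: True, l: True, a: False}
  {z: True, a: False, l: False}
  {z: True, l: True, a: True}
  {z: True, a: True, l: False}
  {l: True, a: False, z: False}


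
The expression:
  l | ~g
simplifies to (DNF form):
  l | ~g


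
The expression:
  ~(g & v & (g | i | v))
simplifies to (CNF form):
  ~g | ~v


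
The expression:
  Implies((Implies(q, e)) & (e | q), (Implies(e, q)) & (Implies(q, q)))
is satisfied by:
  {q: True, e: False}
  {e: False, q: False}
  {e: True, q: True}


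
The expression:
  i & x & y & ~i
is never true.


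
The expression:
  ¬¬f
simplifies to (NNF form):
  f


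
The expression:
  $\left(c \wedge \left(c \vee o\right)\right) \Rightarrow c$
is always true.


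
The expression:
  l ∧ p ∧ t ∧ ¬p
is never true.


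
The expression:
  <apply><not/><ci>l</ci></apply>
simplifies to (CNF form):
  <apply><not/><ci>l</ci></apply>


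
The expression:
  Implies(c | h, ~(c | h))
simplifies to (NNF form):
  ~c & ~h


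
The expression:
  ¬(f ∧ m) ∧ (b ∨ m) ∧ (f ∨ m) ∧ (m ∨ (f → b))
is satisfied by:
  {b: True, m: True, f: False}
  {m: True, f: False, b: False}
  {b: True, f: True, m: False}


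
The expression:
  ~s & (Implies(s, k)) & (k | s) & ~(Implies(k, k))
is never true.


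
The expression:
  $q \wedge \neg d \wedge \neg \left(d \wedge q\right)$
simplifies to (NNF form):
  $q \wedge \neg d$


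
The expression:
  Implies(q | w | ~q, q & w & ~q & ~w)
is never true.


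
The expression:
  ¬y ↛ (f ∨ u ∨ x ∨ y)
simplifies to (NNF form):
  ¬f ∧ ¬u ∧ ¬x ∧ ¬y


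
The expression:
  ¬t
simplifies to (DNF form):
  ¬t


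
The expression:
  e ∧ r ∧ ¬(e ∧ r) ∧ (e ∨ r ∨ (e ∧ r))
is never true.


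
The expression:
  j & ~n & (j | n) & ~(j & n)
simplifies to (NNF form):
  j & ~n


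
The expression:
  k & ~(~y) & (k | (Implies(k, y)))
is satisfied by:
  {y: True, k: True}


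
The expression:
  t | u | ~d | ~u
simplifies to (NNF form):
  True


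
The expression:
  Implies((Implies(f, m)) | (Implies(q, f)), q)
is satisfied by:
  {q: True}


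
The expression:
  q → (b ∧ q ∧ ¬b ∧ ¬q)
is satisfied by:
  {q: False}


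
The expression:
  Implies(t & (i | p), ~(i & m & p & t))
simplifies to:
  ~i | ~m | ~p | ~t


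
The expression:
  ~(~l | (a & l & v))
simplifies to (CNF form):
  l & (~a | ~v)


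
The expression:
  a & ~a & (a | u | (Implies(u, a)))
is never true.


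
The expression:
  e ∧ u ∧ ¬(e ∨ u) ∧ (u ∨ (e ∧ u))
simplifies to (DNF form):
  False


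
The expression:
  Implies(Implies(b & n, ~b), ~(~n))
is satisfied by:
  {n: True}


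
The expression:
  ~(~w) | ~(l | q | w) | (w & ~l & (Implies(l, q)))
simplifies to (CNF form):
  (w | ~l) & (w | ~q)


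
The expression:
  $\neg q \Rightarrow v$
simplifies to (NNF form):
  $q \vee v$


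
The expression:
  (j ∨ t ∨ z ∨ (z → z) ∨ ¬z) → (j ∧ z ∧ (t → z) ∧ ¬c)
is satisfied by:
  {z: True, j: True, c: False}


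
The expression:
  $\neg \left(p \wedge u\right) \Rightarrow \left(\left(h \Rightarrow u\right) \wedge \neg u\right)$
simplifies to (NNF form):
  $\left(p \wedge u\right) \vee \left(\neg h \wedge \neg u\right)$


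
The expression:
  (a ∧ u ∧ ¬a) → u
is always true.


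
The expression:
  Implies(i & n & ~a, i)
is always true.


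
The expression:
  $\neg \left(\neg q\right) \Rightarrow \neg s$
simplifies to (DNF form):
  $\neg q \vee \neg s$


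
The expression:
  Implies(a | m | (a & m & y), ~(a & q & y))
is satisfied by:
  {q: False, a: False, y: False}
  {y: True, q: False, a: False}
  {a: True, q: False, y: False}
  {y: True, a: True, q: False}
  {q: True, y: False, a: False}
  {y: True, q: True, a: False}
  {a: True, q: True, y: False}


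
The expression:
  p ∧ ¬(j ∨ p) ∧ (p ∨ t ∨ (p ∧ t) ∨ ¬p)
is never true.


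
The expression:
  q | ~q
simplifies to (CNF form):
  True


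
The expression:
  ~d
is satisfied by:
  {d: False}


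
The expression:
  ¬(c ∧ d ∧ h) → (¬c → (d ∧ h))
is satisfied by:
  {d: True, c: True, h: True}
  {d: True, c: True, h: False}
  {c: True, h: True, d: False}
  {c: True, h: False, d: False}
  {d: True, h: True, c: False}


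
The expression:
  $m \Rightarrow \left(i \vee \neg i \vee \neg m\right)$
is always true.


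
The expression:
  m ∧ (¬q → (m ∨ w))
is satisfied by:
  {m: True}


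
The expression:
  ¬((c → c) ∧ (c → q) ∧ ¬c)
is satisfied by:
  {c: True}


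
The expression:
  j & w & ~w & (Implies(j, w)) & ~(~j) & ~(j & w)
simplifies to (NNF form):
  False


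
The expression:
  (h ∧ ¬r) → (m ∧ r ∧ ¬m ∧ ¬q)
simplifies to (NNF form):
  r ∨ ¬h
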